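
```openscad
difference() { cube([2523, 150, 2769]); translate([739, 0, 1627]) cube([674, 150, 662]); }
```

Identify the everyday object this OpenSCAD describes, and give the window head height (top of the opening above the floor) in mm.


A wall with a window opening. The window head height is 2289 mm.

A wall with a rectangular opening subtracted — a window. Sill at z = 1627, opening 662 mm tall, so the head is at 1627 + 662 = 2289 mm.


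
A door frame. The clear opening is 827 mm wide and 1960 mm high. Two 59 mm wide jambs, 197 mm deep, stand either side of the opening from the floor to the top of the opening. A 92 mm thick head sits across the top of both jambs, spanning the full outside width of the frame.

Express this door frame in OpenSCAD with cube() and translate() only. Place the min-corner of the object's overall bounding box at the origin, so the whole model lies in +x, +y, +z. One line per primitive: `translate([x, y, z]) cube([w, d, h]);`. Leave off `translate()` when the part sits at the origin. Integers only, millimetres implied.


cube([59, 197, 1960]);
translate([886, 0, 0]) cube([59, 197, 1960]);
translate([0, 0, 1960]) cube([945, 197, 92]);


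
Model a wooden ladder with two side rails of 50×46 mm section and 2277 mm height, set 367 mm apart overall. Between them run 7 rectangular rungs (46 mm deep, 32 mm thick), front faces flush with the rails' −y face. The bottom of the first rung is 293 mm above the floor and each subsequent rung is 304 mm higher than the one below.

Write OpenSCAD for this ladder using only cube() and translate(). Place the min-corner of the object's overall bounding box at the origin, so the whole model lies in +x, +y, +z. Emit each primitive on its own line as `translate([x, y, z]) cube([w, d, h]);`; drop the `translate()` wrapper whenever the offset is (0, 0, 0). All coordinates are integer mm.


cube([50, 46, 2277]);
translate([317, 0, 0]) cube([50, 46, 2277]);
translate([50, 0, 293]) cube([267, 46, 32]);
translate([50, 0, 597]) cube([267, 46, 32]);
translate([50, 0, 901]) cube([267, 46, 32]);
translate([50, 0, 1205]) cube([267, 46, 32]);
translate([50, 0, 1509]) cube([267, 46, 32]);
translate([50, 0, 1813]) cube([267, 46, 32]);
translate([50, 0, 2117]) cube([267, 46, 32]);


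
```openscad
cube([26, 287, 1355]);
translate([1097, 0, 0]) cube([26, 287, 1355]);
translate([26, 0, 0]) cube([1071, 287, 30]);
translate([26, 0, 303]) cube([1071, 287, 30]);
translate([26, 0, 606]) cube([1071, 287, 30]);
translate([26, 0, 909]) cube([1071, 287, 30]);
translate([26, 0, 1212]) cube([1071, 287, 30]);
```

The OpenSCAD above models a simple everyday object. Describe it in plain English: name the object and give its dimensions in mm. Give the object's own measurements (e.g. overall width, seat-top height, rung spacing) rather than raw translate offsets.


An open bookshelf. Two side panels, each 26 mm thick, 287 mm deep and 1355 mm tall, stand 1123 mm apart (outside-to-outside). Between them sit 5 shelves, each 30 mm thick and 287 mm deep, spanning the full gap between the sides. The bottom shelf rests on the floor (its underside at z = 0) and the clear gap between one shelf's top and the next shelf's underside is 273 mm.


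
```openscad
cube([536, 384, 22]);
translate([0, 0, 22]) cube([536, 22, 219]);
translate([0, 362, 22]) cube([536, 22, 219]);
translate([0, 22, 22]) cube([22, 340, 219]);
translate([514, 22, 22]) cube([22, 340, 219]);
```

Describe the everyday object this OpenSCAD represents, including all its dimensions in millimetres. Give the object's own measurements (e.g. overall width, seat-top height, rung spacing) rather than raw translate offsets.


An open-topped rectangular box: outside dimensions 536×384×241 mm, with a uniform wall and base thickness of 22 mm. The base is a full 536×384 slab on the floor; four walls sit on top of the base. The front and back walls (the −y and +y sides) span the full width; the two side walls fit between them.


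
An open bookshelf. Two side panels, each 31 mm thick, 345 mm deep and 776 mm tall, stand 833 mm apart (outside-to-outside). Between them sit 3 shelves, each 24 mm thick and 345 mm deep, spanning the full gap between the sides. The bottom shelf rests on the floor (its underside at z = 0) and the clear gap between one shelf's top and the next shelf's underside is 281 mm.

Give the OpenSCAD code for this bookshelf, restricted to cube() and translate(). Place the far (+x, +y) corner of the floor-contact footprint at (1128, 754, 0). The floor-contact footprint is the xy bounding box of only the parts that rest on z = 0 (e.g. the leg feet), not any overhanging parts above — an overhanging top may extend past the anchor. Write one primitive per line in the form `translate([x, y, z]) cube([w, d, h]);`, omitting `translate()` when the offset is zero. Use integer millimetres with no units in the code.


translate([295, 409, 0]) cube([31, 345, 776]);
translate([1097, 409, 0]) cube([31, 345, 776]);
translate([326, 409, 0]) cube([771, 345, 24]);
translate([326, 409, 305]) cube([771, 345, 24]);
translate([326, 409, 610]) cube([771, 345, 24]);


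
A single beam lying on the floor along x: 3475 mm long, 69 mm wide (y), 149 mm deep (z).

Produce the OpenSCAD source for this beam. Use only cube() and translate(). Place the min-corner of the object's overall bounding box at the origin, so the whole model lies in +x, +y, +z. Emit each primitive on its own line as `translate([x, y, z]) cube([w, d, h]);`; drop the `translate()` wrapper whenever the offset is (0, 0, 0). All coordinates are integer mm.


cube([3475, 69, 149]);


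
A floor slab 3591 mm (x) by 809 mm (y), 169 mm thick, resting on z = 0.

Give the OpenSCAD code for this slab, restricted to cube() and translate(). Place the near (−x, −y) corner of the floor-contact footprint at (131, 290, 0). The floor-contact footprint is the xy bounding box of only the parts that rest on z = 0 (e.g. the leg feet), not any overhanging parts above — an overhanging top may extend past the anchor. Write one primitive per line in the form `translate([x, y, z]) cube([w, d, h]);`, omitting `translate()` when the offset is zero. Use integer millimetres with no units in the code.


translate([131, 290, 0]) cube([3591, 809, 169]);


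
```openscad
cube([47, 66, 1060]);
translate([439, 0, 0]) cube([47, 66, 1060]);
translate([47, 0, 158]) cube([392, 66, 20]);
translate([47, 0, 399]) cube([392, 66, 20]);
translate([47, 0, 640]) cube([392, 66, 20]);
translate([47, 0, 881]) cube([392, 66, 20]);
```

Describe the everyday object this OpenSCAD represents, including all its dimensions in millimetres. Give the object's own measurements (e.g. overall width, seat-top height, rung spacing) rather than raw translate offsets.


A straight ladder. Two 47×66 mm vertical rails, 1060 mm tall, stand 486 mm apart (outside-to-outside) with their front faces coplanar on the −y side. 4 rungs, each 66 mm deep and 20 mm tall, span between the inner faces of the rails, front faces flush with the rails. The lowest rung's underside is at z = 158 mm and rungs are spaced 241 mm apart (underside to underside).


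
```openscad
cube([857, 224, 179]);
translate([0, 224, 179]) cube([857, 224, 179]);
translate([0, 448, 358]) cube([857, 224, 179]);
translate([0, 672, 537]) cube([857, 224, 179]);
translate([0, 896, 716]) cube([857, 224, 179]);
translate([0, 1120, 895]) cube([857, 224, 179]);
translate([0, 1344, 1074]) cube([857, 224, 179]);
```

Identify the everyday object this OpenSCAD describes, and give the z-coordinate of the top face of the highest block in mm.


A staircase. The total rise is 1253 mm.

7 identical blocks, each offset up and back from the previous — a staircase. Each step is 179 mm tall and there are 7 of them, so the total rise is 7 × 179 = 1253 mm.


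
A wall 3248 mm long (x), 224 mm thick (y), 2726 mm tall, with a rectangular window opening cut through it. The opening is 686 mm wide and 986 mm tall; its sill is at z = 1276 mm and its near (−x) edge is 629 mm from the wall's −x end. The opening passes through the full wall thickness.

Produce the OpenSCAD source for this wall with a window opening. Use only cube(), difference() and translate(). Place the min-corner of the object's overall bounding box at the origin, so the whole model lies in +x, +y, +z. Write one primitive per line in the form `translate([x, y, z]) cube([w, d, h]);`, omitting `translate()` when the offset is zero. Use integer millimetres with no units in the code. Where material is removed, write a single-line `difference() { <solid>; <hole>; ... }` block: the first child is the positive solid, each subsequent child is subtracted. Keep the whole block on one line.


difference() { cube([3248, 224, 2726]); translate([629, 0, 1276]) cube([686, 224, 986]); }


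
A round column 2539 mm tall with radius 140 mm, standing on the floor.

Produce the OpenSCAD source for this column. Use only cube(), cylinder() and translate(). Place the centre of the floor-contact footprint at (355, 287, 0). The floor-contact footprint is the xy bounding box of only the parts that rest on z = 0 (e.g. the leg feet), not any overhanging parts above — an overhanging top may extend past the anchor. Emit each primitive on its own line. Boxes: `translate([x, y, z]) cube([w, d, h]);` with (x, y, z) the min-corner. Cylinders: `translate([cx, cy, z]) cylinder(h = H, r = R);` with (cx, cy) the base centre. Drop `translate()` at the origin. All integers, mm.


translate([355, 287, 0]) cylinder(h = 2539, r = 140);


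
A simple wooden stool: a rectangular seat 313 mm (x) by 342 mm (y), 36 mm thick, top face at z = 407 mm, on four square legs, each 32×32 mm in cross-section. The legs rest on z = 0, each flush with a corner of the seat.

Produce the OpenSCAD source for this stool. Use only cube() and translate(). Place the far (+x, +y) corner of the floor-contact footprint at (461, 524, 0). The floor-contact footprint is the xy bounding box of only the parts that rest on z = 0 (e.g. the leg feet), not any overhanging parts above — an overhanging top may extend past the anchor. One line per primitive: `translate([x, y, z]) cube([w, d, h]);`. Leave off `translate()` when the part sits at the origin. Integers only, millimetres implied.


translate([148, 182, 371]) cube([313, 342, 36]);
translate([148, 182, 0]) cube([32, 32, 371]);
translate([429, 182, 0]) cube([32, 32, 371]);
translate([148, 492, 0]) cube([32, 32, 371]);
translate([429, 492, 0]) cube([32, 32, 371]);


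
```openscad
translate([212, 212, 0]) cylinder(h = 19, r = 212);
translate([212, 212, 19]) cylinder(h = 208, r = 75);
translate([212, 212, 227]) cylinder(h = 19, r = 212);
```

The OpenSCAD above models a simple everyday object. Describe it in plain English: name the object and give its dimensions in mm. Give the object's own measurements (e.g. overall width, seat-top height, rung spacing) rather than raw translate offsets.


A spool: two coaxial disc flanges of radius 212 mm and thickness 19 mm, joined by a core cylinder of radius 75 mm and height 208 mm. The lower flange rests on z = 0 and the three cylinders share a vertical axis.


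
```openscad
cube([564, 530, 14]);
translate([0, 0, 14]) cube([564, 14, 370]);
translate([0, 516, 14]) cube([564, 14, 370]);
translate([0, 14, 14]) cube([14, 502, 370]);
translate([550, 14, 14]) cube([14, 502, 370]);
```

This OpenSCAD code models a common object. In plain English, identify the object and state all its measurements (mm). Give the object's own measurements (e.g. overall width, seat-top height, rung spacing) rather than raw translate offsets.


An open-topped rectangular box: outside dimensions 564×530×384 mm, with a uniform wall and base thickness of 14 mm. The base is a full 564×530 slab on the floor; four walls sit on top of the base. The front and back walls (the −y and +y sides) span the full width; the two side walls fit between them.


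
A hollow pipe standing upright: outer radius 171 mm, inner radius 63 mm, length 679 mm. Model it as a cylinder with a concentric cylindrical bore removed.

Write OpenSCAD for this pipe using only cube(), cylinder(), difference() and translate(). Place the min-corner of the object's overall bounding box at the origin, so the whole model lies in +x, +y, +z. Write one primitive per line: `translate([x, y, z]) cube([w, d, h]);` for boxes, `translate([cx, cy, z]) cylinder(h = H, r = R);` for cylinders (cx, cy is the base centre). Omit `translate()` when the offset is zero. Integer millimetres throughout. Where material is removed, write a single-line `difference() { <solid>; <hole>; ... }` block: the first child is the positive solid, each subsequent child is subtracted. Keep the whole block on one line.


difference() { translate([171, 171, 0]) cylinder(h = 679, r = 171); translate([171, 171, 0]) cylinder(h = 679, r = 63); }


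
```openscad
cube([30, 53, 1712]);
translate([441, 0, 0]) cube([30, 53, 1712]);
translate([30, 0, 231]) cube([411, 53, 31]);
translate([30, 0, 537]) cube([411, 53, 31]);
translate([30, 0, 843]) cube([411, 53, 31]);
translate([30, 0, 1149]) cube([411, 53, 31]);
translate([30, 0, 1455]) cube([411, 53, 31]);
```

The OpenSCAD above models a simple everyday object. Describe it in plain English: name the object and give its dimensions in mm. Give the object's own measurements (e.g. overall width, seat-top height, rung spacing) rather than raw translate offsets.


A straight ladder. Two 30×53 mm vertical rails, 1712 mm tall, stand 471 mm apart (outside-to-outside) with their front faces coplanar on the −y side. 5 rungs, each 53 mm deep and 31 mm tall, span between the inner faces of the rails, front faces flush with the rails. The lowest rung's underside is at z = 231 mm and rungs are spaced 306 mm apart (underside to underside).


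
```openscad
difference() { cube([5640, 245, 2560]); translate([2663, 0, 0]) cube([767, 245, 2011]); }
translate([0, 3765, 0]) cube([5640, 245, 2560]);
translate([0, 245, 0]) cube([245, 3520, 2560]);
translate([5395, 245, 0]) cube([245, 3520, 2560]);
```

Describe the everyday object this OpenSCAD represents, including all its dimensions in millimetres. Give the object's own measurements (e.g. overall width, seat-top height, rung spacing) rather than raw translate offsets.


A single room: four walls, each 2560 mm tall and 245 mm thick, enclosing an outside footprint 5640×4010 mm (x × y), no floor or roof. The front and back walls (−y and +y sides) run the full x-width; the side walls fit between their inner faces. A door opening 767 mm wide and 2011 mm tall is cut through the front wall from the floor up, its −x edge 2663 mm from the wall's −x end.


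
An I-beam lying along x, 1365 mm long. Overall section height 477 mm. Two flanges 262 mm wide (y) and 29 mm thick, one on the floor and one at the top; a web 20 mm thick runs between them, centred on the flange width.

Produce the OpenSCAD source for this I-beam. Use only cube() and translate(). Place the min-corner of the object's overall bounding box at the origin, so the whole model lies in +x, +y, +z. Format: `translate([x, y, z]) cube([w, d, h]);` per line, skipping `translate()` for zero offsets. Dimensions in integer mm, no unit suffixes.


cube([1365, 262, 29]);
translate([0, 121, 29]) cube([1365, 20, 419]);
translate([0, 0, 448]) cube([1365, 262, 29]);


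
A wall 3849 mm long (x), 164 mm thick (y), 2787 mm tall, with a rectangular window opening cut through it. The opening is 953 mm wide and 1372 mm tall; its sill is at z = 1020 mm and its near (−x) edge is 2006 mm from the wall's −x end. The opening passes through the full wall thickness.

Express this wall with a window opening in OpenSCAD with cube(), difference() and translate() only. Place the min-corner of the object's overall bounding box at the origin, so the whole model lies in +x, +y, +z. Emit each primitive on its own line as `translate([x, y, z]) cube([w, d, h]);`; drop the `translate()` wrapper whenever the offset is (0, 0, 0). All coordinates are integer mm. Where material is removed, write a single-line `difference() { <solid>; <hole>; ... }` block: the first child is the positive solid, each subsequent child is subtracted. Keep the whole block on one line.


difference() { cube([3849, 164, 2787]); translate([2006, 0, 1020]) cube([953, 164, 1372]); }


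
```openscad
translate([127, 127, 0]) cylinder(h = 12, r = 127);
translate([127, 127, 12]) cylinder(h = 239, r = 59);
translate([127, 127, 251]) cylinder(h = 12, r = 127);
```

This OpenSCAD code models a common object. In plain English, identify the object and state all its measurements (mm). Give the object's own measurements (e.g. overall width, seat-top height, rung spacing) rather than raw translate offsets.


A spool: two coaxial disc flanges of radius 127 mm and thickness 12 mm, joined by a core cylinder of radius 59 mm and height 239 mm. The lower flange rests on z = 0 and the three cylinders share a vertical axis.


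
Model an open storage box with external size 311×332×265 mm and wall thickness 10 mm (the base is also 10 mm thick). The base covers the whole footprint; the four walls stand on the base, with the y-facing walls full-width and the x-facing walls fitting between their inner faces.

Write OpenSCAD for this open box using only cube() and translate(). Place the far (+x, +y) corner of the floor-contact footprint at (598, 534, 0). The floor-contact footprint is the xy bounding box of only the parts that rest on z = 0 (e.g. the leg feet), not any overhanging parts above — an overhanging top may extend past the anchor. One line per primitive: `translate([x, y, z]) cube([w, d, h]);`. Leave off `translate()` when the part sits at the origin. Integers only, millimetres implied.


translate([287, 202, 0]) cube([311, 332, 10]);
translate([287, 202, 10]) cube([311, 10, 255]);
translate([287, 524, 10]) cube([311, 10, 255]);
translate([287, 212, 10]) cube([10, 312, 255]);
translate([588, 212, 10]) cube([10, 312, 255]);


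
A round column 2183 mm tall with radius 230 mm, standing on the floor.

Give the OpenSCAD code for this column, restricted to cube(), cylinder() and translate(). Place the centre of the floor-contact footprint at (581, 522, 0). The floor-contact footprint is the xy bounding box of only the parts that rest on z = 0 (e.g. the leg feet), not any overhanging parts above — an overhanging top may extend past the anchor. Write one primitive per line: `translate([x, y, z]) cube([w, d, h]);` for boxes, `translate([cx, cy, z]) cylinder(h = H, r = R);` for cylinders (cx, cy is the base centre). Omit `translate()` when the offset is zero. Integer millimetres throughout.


translate([581, 522, 0]) cylinder(h = 2183, r = 230);


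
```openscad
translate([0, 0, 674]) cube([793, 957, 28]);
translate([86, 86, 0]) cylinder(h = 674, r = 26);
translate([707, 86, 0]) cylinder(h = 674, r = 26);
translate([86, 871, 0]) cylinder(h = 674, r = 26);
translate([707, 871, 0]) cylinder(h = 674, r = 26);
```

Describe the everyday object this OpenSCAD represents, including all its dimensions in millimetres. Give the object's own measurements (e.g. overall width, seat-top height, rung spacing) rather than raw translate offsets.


A table: top 793 mm (x) × 957 mm (y), 28 mm thick, upper face at z = 702 mm, on four round legs of 52 mm diameter, each leg's bounding box inset 60 mm from the nearest pair of top edges from z = 0 to the bottom of the top.


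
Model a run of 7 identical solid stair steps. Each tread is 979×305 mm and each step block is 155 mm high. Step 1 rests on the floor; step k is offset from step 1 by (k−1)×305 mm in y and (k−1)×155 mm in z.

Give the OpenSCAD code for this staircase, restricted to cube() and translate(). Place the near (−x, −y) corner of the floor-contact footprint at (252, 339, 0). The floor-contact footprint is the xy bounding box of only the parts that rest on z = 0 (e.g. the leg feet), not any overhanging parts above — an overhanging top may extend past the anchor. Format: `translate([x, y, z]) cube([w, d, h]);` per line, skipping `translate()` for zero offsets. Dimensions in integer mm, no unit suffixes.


translate([252, 339, 0]) cube([979, 305, 155]);
translate([252, 644, 155]) cube([979, 305, 155]);
translate([252, 949, 310]) cube([979, 305, 155]);
translate([252, 1254, 465]) cube([979, 305, 155]);
translate([252, 1559, 620]) cube([979, 305, 155]);
translate([252, 1864, 775]) cube([979, 305, 155]);
translate([252, 2169, 930]) cube([979, 305, 155]);


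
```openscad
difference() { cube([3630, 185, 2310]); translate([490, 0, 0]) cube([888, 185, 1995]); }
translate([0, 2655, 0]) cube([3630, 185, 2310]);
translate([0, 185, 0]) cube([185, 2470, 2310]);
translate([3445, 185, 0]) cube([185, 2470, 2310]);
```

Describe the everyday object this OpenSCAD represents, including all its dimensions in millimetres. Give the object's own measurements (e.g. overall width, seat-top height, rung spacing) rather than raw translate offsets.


A single room: four walls, each 2310 mm tall and 185 mm thick, enclosing an outside footprint 3630×2840 mm (x × y), no floor or roof. The front and back walls (−y and +y sides) run the full x-width; the side walls fit between their inner faces. A door opening 888 mm wide and 1995 mm tall is cut through the front wall from the floor up, its −x edge 490 mm from the wall's −x end.


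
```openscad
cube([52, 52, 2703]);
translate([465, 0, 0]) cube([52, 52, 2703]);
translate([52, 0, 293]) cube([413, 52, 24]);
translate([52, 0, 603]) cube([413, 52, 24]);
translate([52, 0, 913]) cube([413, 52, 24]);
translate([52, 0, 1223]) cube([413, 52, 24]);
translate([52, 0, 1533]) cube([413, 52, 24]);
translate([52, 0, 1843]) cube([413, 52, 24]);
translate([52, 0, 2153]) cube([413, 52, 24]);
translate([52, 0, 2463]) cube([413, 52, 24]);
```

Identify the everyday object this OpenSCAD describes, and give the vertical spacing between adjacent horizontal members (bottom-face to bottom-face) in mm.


A ladder. The rung spacing is 310 mm.

Two tall 52×52 posts with 8 short bars between them — a ladder. Adjacent rungs sit at z = 293 and z = 603, so the spacing is 603 − 293 = 310 mm.


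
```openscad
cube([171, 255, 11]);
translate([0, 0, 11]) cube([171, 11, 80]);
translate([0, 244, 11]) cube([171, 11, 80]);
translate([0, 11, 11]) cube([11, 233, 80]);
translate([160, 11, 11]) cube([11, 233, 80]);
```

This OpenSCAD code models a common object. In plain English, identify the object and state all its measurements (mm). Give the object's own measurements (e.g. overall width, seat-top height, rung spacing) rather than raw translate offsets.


An open-topped rectangular box: outside dimensions 171×255×91 mm, with a uniform wall and base thickness of 11 mm. The base is a full 171×255 slab on the floor; four walls sit on top of the base. The front and back walls (the −y and +y sides) span the full width; the two side walls fit between them.


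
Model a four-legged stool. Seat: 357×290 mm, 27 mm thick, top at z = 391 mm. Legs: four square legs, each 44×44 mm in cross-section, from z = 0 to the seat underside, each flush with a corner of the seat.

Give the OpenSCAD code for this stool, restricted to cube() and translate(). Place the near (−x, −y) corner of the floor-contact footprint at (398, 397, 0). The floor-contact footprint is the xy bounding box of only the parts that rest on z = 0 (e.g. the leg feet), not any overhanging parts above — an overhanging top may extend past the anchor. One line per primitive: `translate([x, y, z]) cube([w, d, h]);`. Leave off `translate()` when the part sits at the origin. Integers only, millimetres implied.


// leg_h = 391 - 27 = 364
translate([398, 397, 364]) cube([357, 290, 27]);
translate([398, 397, 0]) cube([44, 44, 364]);
translate([711, 397, 0]) cube([44, 44, 364]);
translate([398, 643, 0]) cube([44, 44, 364]);
translate([711, 643, 0]) cube([44, 44, 364]);


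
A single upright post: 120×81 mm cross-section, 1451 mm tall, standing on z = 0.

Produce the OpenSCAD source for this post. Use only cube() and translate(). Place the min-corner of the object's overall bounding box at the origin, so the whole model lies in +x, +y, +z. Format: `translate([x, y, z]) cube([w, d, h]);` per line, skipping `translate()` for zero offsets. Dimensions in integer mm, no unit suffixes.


cube([120, 81, 1451]);


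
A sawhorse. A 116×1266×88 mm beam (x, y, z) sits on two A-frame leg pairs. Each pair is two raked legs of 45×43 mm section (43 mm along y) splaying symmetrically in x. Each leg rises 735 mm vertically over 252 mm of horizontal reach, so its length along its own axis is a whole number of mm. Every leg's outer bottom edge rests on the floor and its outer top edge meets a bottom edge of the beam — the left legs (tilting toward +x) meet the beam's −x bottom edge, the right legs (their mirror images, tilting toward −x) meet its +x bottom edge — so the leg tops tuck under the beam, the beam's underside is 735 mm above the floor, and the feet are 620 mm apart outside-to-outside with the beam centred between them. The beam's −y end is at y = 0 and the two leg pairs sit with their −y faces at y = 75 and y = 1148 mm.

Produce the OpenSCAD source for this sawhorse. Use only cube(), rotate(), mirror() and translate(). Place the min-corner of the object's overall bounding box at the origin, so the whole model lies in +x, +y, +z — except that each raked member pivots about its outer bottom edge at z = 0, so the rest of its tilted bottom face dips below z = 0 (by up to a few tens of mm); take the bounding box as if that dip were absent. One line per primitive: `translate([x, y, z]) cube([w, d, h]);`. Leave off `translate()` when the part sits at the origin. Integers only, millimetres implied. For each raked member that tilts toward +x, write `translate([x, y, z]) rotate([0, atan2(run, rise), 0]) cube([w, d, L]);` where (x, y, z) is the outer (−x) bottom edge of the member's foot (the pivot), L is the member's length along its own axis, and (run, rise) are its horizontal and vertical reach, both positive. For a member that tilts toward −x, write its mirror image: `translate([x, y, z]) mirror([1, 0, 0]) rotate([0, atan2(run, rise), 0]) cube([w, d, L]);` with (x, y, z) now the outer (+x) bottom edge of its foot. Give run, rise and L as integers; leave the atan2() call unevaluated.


// leg length = √(252² + 735²) = 777
// right-leg outer foot x = 2·252 + 116 = 620
// beam min-corner = (252, 0, 735)
translate([252, 0, 735]) cube([116, 1266, 88]);
translate([0, 75, 0]) rotate([0, atan2(252, 735), 0]) cube([45, 43, 777]);
translate([620, 75, 0]) mirror([1, 0, 0]) rotate([0, atan2(252, 735), 0]) cube([45, 43, 777]);
translate([0, 1148, 0]) rotate([0, atan2(252, 735), 0]) cube([45, 43, 777]);
translate([620, 1148, 0]) mirror([1, 0, 0]) rotate([0, atan2(252, 735), 0]) cube([45, 43, 777]);


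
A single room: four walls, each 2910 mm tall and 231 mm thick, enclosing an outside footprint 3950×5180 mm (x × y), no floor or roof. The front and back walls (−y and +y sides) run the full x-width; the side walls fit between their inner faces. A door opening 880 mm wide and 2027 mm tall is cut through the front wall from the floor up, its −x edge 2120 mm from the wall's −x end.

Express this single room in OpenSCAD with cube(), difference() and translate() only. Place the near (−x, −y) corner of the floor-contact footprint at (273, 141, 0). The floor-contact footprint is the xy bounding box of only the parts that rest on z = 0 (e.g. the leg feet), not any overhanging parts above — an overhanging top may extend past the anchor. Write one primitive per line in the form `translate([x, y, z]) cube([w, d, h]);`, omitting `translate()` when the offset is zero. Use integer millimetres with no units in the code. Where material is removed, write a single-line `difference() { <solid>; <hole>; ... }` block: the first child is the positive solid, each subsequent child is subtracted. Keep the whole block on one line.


difference() { translate([273, 141, 0]) cube([3950, 231, 2910]); translate([2393, 141, 0]) cube([880, 231, 2027]); }
translate([273, 5090, 0]) cube([3950, 231, 2910]);
translate([273, 372, 0]) cube([231, 4718, 2910]);
translate([3992, 372, 0]) cube([231, 4718, 2910]);


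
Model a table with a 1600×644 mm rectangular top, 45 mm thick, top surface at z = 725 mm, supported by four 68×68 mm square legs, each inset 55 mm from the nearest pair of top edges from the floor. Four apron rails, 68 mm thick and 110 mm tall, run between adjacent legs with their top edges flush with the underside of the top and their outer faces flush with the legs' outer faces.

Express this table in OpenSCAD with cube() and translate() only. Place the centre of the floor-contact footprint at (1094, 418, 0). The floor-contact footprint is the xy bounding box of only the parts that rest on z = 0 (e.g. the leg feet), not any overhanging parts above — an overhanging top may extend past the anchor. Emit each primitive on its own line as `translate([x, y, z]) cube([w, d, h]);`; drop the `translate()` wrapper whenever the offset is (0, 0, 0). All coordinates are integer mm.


translate([294, 96, 680]) cube([1600, 644, 45]);
translate([349, 151, 0]) cube([68, 68, 680]);
translate([1771, 151, 0]) cube([68, 68, 680]);
translate([349, 617, 0]) cube([68, 68, 680]);
translate([1771, 617, 0]) cube([68, 68, 680]);
translate([417, 151, 570]) cube([1354, 68, 110]);
translate([417, 617, 570]) cube([1354, 68, 110]);
translate([349, 219, 570]) cube([68, 398, 110]);
translate([1771, 219, 570]) cube([68, 398, 110]);


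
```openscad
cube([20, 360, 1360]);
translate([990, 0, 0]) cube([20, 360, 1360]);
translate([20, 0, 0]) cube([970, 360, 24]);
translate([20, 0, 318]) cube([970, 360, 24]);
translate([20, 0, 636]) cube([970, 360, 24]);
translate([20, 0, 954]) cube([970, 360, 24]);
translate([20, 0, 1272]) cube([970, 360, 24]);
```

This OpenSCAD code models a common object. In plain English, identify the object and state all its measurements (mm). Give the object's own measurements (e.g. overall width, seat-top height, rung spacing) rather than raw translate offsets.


An open bookshelf. Two side panels, each 20 mm thick, 360 mm deep and 1360 mm tall, stand 1010 mm apart (outside-to-outside). Between them sit 5 shelves, each 24 mm thick and 360 mm deep, spanning the full gap between the sides. The bottom shelf rests on the floor (its underside at z = 0) and the clear gap between one shelf's top and the next shelf's underside is 294 mm.


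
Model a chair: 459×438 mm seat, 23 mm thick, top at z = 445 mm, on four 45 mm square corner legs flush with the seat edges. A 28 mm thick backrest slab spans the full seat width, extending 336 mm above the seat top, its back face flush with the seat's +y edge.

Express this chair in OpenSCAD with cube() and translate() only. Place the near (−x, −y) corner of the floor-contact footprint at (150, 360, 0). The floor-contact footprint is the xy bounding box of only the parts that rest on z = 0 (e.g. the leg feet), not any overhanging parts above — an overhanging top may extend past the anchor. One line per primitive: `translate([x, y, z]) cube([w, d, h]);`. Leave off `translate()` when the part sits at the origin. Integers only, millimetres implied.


translate([150, 360, 422]) cube([459, 438, 23]);
translate([150, 360, 0]) cube([45, 45, 422]);
translate([564, 360, 0]) cube([45, 45, 422]);
translate([150, 753, 0]) cube([45, 45, 422]);
translate([564, 753, 0]) cube([45, 45, 422]);
translate([150, 770, 445]) cube([459, 28, 336]);


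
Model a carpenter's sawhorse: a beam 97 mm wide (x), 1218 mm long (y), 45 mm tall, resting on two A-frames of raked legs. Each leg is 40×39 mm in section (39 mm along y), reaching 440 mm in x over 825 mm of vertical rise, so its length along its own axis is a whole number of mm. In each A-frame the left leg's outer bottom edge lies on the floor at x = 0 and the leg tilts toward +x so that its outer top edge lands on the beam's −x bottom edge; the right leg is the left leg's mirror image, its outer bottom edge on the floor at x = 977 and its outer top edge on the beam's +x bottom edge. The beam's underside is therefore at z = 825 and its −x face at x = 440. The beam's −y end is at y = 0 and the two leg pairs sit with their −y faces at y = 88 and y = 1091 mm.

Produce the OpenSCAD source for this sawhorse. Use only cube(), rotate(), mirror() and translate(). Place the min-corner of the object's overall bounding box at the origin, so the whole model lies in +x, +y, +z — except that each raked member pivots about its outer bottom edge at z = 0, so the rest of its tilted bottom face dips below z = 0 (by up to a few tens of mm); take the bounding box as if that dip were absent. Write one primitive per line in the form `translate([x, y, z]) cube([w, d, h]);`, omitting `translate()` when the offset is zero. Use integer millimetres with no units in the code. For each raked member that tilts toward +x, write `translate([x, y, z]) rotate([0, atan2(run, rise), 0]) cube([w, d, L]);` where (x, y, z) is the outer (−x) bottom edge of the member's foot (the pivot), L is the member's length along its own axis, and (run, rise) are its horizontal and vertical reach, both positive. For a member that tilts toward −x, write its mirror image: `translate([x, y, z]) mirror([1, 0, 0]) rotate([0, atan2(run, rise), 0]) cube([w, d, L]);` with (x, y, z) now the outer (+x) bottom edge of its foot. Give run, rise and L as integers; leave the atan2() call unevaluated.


translate([440, 0, 825]) cube([97, 1218, 45]);
translate([0, 88, 0]) rotate([0, atan2(440, 825), 0]) cube([40, 39, 935]);
translate([977, 88, 0]) mirror([1, 0, 0]) rotate([0, atan2(440, 825), 0]) cube([40, 39, 935]);
translate([0, 1091, 0]) rotate([0, atan2(440, 825), 0]) cube([40, 39, 935]);
translate([977, 1091, 0]) mirror([1, 0, 0]) rotate([0, atan2(440, 825), 0]) cube([40, 39, 935]);


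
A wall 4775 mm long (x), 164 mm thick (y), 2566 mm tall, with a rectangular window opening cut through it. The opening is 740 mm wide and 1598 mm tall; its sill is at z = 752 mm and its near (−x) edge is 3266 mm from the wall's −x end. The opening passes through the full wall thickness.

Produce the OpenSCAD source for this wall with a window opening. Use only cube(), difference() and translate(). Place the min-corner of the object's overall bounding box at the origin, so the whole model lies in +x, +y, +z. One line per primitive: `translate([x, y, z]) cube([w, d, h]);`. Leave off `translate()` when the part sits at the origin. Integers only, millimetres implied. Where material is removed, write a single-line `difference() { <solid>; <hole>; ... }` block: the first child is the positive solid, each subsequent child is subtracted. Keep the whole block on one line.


difference() { cube([4775, 164, 2566]); translate([3266, 0, 752]) cube([740, 164, 1598]); }


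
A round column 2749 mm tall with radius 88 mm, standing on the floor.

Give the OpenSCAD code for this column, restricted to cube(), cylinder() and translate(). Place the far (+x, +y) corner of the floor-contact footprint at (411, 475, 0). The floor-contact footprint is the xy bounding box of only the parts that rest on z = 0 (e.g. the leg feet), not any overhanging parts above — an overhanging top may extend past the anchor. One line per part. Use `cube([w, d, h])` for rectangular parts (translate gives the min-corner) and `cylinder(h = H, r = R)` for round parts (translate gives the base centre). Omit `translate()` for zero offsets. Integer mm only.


translate([323, 387, 0]) cylinder(h = 2749, r = 88);


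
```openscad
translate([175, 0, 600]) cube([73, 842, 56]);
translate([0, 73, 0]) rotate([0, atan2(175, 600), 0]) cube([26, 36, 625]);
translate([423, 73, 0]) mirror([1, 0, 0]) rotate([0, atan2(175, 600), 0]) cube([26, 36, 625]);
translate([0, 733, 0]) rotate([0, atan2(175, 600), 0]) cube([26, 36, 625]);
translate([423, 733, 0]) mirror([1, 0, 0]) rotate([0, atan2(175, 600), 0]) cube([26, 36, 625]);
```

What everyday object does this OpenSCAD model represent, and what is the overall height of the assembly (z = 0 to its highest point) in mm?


A sawhorse. The overall height is 656 mm.

A beam across two mirrored pairs of raked legs — a sawhorse. The beam's underside is at z = 600 (matching the legs' vertical rise in atan2(175, 600)) and the beam is 56 mm tall, so its top is at 600 + 56 = 656 mm. The raked legs top out at the beam's underside, so that is the highest point.


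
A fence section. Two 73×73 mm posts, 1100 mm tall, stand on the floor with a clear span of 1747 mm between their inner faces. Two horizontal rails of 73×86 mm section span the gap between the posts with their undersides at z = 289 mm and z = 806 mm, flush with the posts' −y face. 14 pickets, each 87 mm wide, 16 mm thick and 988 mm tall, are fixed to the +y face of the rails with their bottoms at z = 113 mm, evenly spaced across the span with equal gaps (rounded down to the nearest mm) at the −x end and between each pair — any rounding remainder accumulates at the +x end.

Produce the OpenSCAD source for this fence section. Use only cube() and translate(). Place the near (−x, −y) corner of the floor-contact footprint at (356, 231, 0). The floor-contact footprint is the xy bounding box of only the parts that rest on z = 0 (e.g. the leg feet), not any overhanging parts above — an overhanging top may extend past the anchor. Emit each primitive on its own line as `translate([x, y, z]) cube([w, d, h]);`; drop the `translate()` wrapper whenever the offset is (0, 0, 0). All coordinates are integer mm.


translate([356, 231, 0]) cube([73, 73, 1100]);
translate([2176, 231, 0]) cube([73, 73, 1100]);
translate([429, 231, 289]) cube([1747, 73, 86]);
translate([429, 231, 806]) cube([1747, 73, 86]);
translate([464, 304, 113]) cube([87, 16, 988]);
translate([586, 304, 113]) cube([87, 16, 988]);
translate([708, 304, 113]) cube([87, 16, 988]);
translate([830, 304, 113]) cube([87, 16, 988]);
translate([952, 304, 113]) cube([87, 16, 988]);
translate([1074, 304, 113]) cube([87, 16, 988]);
translate([1196, 304, 113]) cube([87, 16, 988]);
translate([1318, 304, 113]) cube([87, 16, 988]);
translate([1440, 304, 113]) cube([87, 16, 988]);
translate([1562, 304, 113]) cube([87, 16, 988]);
translate([1684, 304, 113]) cube([87, 16, 988]);
translate([1806, 304, 113]) cube([87, 16, 988]);
translate([1928, 304, 113]) cube([87, 16, 988]);
translate([2050, 304, 113]) cube([87, 16, 988]);


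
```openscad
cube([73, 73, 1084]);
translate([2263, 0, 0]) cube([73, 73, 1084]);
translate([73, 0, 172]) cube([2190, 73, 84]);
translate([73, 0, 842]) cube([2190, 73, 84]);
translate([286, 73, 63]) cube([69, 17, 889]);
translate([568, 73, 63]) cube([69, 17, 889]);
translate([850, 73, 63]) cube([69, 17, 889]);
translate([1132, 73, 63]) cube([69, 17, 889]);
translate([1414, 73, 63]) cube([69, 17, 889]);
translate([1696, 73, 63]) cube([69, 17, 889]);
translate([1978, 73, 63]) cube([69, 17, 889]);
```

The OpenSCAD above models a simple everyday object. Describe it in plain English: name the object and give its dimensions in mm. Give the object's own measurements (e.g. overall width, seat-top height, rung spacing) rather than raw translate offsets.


A fence section. Two 73×73 mm posts, 1084 mm tall, stand on the floor with a clear span of 2190 mm between their inner faces. Two horizontal rails of 73×84 mm section span the gap between the posts with their undersides at z = 172 mm and z = 842 mm, flush with the posts' −y face. 7 pickets, each 69 mm wide, 17 mm thick and 889 mm tall, are fixed to the +y face of the rails with their bottoms at z = 63 mm, spaced across the span with a 213 mm gap after the −x post and between neighbouring pickets, with 216 mm left before the +x post.


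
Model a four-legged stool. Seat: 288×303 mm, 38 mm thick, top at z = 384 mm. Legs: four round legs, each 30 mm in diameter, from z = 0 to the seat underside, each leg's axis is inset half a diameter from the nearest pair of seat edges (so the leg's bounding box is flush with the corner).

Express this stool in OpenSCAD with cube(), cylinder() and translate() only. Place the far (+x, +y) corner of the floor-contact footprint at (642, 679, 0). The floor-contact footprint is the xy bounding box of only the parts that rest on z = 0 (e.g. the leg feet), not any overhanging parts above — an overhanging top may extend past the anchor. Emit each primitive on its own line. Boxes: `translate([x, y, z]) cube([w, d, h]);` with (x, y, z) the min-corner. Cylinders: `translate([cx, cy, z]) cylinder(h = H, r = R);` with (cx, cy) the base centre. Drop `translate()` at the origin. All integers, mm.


translate([354, 376, 346]) cube([288, 303, 38]);
translate([369, 391, 0]) cylinder(h = 346, r = 15);
translate([627, 391, 0]) cylinder(h = 346, r = 15);
translate([369, 664, 0]) cylinder(h = 346, r = 15);
translate([627, 664, 0]) cylinder(h = 346, r = 15);
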